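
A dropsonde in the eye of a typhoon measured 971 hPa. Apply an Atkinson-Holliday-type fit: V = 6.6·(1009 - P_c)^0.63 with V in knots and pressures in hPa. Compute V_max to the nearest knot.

65 kt

ΔP = 1009 − 971 = 38 hPa.
38^0.63 ≈ 9.892.
V ≈ 6.6 × 9.892 ≈ 65.3 kt.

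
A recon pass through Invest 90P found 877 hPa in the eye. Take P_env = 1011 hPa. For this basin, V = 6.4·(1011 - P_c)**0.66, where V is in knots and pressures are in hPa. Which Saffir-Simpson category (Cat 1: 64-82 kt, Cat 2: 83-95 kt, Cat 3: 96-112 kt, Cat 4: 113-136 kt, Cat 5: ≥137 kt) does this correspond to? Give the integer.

ΔP = 1011 − 877 = 134 hPa.
V ≈ 6.4 × 134^0.66 = 6.4 × 25.34 ≈ 162 kt.
162 kt falls in the Category 5 band.

5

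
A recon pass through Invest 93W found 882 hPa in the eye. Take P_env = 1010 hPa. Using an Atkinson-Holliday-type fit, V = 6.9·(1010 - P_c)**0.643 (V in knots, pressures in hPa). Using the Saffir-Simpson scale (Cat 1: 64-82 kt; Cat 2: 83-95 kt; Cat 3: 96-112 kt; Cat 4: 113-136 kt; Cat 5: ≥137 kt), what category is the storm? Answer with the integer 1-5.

ΔP = 1010 − 882 = 128 hPa.
V ≈ 6.9 × 128^0.643 = 6.9 × 22.64 ≈ 156 kt.
156 kt falls in the Category 5 band.

5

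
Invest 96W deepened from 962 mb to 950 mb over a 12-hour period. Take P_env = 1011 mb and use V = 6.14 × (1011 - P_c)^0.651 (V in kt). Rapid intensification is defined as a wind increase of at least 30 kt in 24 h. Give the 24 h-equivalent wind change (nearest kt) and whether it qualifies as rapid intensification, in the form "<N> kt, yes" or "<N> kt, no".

24 kt, no

V₁: ΔP = 49, V ≈ 6.14 × 49^0.651 ≈ 77.35 kt.
V₂: ΔP = 61, V ≈ 6.14 × 61^0.651 ≈ 89.21 kt.
ΔV over 12 h = 11.86 kt → 24 h equivalent = 11.86 × 24/12 ≈ 23.72 kt.
24 kt < 30 kt ⇒ not rapid intensification.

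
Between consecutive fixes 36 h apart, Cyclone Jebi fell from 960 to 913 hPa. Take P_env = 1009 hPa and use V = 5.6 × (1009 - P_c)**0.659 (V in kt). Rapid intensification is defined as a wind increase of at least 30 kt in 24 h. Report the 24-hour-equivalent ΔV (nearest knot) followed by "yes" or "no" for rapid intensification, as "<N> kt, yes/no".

V₁: ΔP = 49, V ≈ 5.6 × 49^0.659 ≈ 72.78 kt.
V₂: ΔP = 96, V ≈ 5.6 × 96^0.659 ≈ 113.37 kt.
ΔV over 36 h = 40.59 kt → 24 h equivalent = 40.59 × 24/36 ≈ 27.06 kt.
27 kt < 30 kt ⇒ not rapid intensification.

27 kt, no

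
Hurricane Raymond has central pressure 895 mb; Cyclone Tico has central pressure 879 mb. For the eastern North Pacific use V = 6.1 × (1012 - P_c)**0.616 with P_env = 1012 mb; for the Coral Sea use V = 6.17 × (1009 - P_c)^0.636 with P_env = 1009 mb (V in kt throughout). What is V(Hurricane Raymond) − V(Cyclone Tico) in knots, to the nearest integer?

Hurricane Raymond: ΔP = 117; V ≈ 6.1 × 117^0.616 ≈ 114.64 kt.
Cyclone Tico: ΔP = 130; V ≈ 6.17 × 130^0.636 ≈ 136.38 kt.
Difference ≈ 114.64 − 136.38 = -21.74 → -22 kt.

-22 kt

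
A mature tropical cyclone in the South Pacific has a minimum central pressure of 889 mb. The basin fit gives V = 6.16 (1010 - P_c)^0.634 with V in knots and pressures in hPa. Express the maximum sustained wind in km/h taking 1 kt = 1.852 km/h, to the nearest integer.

ΔP = 1010 − 889 = 121 mb.
V ≈ 6.16 × 121^0.634 = 6.16 × 20.916 ≈ 128.845 kt.
128.845 × 1.852 ≈ 238.62 km/h → 239 km/h.

239 km/h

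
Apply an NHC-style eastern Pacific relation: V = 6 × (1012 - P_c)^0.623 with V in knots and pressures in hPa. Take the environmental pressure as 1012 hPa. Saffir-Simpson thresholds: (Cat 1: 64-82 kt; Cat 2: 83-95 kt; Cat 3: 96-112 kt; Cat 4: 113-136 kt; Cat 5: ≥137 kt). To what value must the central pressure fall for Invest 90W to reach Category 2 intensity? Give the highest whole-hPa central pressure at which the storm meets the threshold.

Category 2 begins at V = 83 kt.
Required ΔP = (83/6)^(1/0.623) = 13.833^1.605 ≈ 67.82 hPa.
P_c ≤ 1012 − 67.82 = 944.18, so the highest integer P_c is 944 hPa.

944 hPa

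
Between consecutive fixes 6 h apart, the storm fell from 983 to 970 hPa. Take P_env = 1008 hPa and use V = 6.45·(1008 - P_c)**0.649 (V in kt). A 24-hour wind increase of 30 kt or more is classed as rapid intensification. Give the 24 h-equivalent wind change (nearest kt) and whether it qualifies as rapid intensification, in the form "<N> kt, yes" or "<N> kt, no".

V₁: ΔP = 25, V ≈ 6.45 × 25^0.649 ≈ 52.10 kt.
V₂: ΔP = 38, V ≈ 6.45 × 38^0.649 ≈ 68.37 kt.
ΔV over 6 h = 16.27 kt → 24 h equivalent = 16.27 × 24/6 ≈ 65.08 kt.
65 kt ≥ 30 kt ⇒ rapid intensification.

65 kt, yes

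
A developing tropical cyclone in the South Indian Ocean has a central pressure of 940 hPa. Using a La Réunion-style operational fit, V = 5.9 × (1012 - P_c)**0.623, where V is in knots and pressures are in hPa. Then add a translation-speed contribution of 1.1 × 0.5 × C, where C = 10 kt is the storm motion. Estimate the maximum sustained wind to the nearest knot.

ΔP = 1012 − 940 = 72 hPa.
72^0.623 ≈ 14.359.
V ≈ 5.9 × 14.359 ≈ 84.7 kt.
Translation term: 1.1 × 0.5 × 10 = 5.5 kt.
Corrected V ≈ 90.2 kt → 90 kt.

90 kt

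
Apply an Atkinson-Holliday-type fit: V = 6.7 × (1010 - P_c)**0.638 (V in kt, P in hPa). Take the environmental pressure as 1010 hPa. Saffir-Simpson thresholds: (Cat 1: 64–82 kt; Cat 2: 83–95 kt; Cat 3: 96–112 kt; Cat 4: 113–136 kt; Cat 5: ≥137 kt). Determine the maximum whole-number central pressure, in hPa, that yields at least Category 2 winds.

Category 2 begins at V = 83 kt.
Required ΔP = (83/6.7)^(1/0.638) = 12.388^1.567 ≈ 51.66 hPa.
P_c ≤ 1010 − 51.66 = 958.34, so the highest integer P_c is 958 hPa.

958 hPa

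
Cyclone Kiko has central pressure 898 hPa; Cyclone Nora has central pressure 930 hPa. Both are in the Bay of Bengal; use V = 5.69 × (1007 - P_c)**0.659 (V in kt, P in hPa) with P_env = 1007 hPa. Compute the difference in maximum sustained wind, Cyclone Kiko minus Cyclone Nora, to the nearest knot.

Cyclone Kiko: ΔP = 109; V ≈ 5.69 × 109^0.659 ≈ 125.25 kt.
Cyclone Nora: ΔP = 77; V ≈ 5.69 × 77^0.659 ≈ 99.61 kt.
Difference ≈ 125.25 − 99.61 = 25.64 → 26 kt.

26 kt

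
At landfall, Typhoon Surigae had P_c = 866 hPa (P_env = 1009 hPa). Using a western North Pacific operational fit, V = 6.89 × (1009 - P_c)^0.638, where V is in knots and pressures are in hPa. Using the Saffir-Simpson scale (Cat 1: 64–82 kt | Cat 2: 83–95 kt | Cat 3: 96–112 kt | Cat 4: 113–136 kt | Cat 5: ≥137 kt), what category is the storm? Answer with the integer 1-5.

ΔP = 1009 − 866 = 143 hPa.
V ≈ 6.89 × 143^0.638 = 6.89 × 23.72 ≈ 163 kt.
163 kt falls in the Category 5 band.

5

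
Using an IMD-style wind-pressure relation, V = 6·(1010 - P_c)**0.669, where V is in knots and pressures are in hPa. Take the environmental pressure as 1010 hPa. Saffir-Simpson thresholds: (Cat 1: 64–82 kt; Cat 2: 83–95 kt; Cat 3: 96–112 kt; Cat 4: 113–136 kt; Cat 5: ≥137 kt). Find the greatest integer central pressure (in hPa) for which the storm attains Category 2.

959 hPa

Category 2 begins at V = 83 kt.
Required ΔP = (83/6)^(1/0.669) = 13.833^1.495 ≈ 50.75 hPa.
P_c ≤ 1010 − 50.75 = 959.25, so the highest integer P_c is 959 hPa.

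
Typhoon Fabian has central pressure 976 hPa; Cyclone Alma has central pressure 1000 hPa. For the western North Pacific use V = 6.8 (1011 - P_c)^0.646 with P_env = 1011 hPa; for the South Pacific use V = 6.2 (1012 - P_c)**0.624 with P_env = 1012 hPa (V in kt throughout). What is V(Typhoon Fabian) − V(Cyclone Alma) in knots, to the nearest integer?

38 kt

Typhoon Fabian: ΔP = 35; V ≈ 6.8 × 35^0.646 ≈ 67.60 kt.
Cyclone Alma: ΔP = 12; V ≈ 6.2 × 12^0.624 ≈ 29.23 kt.
Difference ≈ 67.60 − 29.23 = 38.37 → 38 kt.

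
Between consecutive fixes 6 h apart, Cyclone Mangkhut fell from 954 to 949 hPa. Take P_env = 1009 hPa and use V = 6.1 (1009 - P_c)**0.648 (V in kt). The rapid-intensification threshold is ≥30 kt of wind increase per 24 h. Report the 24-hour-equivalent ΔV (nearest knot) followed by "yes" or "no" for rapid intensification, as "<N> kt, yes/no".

V₁: ΔP = 55, V ≈ 6.1 × 55^0.648 ≈ 81.86 kt.
V₂: ΔP = 60, V ≈ 6.1 × 60^0.648 ≈ 86.61 kt.
ΔV over 6 h = 4.75 kt → 24 h equivalent = 4.75 × 24/6 ≈ 19.00 kt.
19 kt < 30 kt ⇒ not rapid intensification.

19 kt, no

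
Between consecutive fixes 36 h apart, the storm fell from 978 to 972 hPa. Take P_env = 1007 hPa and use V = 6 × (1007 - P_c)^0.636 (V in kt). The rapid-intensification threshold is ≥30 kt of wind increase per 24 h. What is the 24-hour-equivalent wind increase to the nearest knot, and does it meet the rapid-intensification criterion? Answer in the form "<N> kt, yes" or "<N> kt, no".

V₁: ΔP = 29, V ≈ 6 × 29^0.636 ≈ 51.08 kt.
V₂: ΔP = 35, V ≈ 6 × 35^0.636 ≈ 57.57 kt.
ΔV over 36 h = 6.49 kt → 24 h equivalent = 6.49 × 24/36 ≈ 4.33 kt.
4 kt < 30 kt ⇒ not rapid intensification.

4 kt, no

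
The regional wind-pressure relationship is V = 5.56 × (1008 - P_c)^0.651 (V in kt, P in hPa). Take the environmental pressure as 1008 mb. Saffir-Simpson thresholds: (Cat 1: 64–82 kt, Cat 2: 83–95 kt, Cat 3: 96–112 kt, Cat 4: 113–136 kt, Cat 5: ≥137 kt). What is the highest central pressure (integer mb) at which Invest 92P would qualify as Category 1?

Category 1 begins at V = 64 kt.
Required ΔP = (64/5.56)^(1/0.651) = 11.511^1.536 ≈ 42.65 mb.
P_c ≤ 1008 − 42.65 = 965.35, so the highest integer P_c is 965 mb.

965 mb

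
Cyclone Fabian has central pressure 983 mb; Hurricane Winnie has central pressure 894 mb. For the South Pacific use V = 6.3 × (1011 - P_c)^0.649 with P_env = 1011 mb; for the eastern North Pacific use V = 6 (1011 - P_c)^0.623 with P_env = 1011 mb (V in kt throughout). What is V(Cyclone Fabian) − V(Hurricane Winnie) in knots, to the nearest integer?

-62 kt

Cyclone Fabian: ΔP = 28; V ≈ 6.3 × 28^0.649 ≈ 54.77 kt.
Hurricane Winnie: ΔP = 117; V ≈ 6 × 117^0.623 ≈ 116.58 kt.
Difference ≈ 54.77 − 116.58 = -61.81 → -62 kt.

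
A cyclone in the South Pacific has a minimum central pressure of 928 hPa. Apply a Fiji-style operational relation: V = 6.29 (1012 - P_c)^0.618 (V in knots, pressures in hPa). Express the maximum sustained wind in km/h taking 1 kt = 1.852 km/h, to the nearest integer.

ΔP = 1012 − 928 = 84 hPa.
V ≈ 6.29 × 84^0.618 = 6.29 × 15.460 ≈ 97.242 kt.
97.242 × 1.852 ≈ 180.09 km/h → 180 km/h.

180 km/h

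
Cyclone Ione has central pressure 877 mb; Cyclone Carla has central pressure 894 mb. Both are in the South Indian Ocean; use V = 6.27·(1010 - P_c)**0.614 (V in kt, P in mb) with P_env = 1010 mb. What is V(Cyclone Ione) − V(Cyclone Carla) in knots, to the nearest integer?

Cyclone Ione: ΔP = 133; V ≈ 6.27 × 133^0.614 ≈ 126.27 kt.
Cyclone Carla: ΔP = 116; V ≈ 6.27 × 116^0.614 ≈ 116.10 kt.
Difference ≈ 126.27 − 116.10 = 10.17 → 10 kt.

10 kt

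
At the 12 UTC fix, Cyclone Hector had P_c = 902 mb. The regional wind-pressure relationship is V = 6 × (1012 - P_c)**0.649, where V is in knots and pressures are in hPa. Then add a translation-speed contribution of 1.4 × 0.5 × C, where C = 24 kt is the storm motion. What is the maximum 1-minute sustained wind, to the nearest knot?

144 kt

ΔP = 1012 − 902 = 110 mb.
110^0.649 ≈ 21.128.
V ≈ 6 × 21.128 ≈ 126.8 kt.
Translation term: 1.4 × 0.5 × 24 = 16.8 kt.
Corrected V ≈ 143.6 kt → 144 kt.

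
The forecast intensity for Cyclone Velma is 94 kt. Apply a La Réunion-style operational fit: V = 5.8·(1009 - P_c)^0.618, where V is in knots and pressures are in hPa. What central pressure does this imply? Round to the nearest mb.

ΔP = (V / 5.8)^(1/0.618) = (94/5.8)^1.618.
94/5.8 = 16.207; 16.207^1.618 ≈ 90.67 mb.
P_c = 1009 − 90.67 = 918.33 ≈ 918 mb.

918 mb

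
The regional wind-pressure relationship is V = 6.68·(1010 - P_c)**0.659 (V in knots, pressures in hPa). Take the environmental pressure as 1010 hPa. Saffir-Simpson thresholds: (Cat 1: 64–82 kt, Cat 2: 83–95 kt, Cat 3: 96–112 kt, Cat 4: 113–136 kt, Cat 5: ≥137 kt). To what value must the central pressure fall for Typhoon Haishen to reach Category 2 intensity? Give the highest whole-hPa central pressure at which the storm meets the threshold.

964 hPa

Category 2 begins at V = 83 kt.
Required ΔP = (83/6.68)^(1/0.659) = 12.425^1.517 ≈ 45.77 hPa.
P_c ≤ 1010 − 45.77 = 964.23, so the highest integer P_c is 964 hPa.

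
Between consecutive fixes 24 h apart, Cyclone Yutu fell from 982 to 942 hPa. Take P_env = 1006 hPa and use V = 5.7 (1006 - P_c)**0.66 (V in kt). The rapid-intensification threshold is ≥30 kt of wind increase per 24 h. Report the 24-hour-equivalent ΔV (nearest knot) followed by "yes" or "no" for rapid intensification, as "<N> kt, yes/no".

V₁: ΔP = 24, V ≈ 5.7 × 24^0.66 ≈ 46.43 kt.
V₂: ΔP = 64, V ≈ 5.7 × 64^0.66 ≈ 88.71 kt.
ΔV over 24 h = 42.28 kt → 24 h equivalent = 42.28 × 24/24 ≈ 42.28 kt.
42 kt ≥ 30 kt ⇒ rapid intensification.

42 kt, yes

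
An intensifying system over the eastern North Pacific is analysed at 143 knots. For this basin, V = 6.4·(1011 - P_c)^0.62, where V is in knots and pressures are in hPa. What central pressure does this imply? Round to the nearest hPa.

861 hPa

ΔP = (V / 6.4)^(1/0.62) = (143/6.4)^1.613.
143/6.4 = 22.344; 22.344^1.613 ≈ 149.99 hPa.
P_c = 1011 − 149.99 = 861.01 ≈ 861 hPa.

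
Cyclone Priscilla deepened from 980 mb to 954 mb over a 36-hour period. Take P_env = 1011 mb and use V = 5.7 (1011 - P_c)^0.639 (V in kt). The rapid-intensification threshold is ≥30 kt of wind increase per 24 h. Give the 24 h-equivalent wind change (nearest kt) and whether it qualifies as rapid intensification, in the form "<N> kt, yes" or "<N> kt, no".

16 kt, no

V₁: ΔP = 31, V ≈ 5.7 × 31^0.639 ≈ 51.15 kt.
V₂: ΔP = 57, V ≈ 5.7 × 57^0.639 ≈ 75.49 kt.
ΔV over 36 h = 24.34 kt → 24 h equivalent = 24.34 × 24/36 ≈ 16.23 kt.
16 kt < 30 kt ⇒ not rapid intensification.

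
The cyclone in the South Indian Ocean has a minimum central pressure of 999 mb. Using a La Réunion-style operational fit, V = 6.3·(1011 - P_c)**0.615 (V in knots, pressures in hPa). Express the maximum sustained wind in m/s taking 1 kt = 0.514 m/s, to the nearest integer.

ΔP = 1011 − 999 = 12 mb.
V ≈ 6.3 × 12^0.615 = 6.3 × 4.610 ≈ 29.043 kt.
29.043 × 0.514 ≈ 14.93 m/s → 15 m/s.

15 m/s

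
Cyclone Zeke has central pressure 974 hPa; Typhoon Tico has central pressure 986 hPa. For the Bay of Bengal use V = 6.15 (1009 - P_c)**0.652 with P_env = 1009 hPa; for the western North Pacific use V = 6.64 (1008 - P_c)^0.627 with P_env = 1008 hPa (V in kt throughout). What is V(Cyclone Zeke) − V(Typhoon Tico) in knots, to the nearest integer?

Cyclone Zeke: ΔP = 35; V ≈ 6.15 × 35^0.652 ≈ 62.46 kt.
Typhoon Tico: ΔP = 22; V ≈ 6.64 × 22^0.627 ≈ 46.12 kt.
Difference ≈ 62.46 − 46.12 = 16.34 → 16 kt.

16 kt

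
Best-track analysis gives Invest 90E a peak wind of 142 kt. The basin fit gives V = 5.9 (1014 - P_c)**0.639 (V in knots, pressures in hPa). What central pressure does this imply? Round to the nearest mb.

869 mb

ΔP = (V / 5.9)^(1/0.639) = (142/5.9)^1.565.
142/5.9 = 24.068; 24.068^1.565 ≈ 145.17 mb.
P_c = 1014 − 145.17 = 868.83 ≈ 869 mb.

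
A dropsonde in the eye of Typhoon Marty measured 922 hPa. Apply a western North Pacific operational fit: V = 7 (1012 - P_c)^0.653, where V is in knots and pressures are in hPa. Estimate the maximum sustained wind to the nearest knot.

132 kt

ΔP = 1012 − 922 = 90 hPa.
90^0.653 ≈ 18.885.
V ≈ 7 × 18.885 ≈ 132.2 kt.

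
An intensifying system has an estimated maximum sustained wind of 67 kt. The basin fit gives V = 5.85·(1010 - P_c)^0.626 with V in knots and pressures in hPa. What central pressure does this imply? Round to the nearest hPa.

961 hPa

ΔP = (V / 5.85)^(1/0.626) = (67/5.85)^1.597.
67/5.85 = 11.453; 11.453^1.597 ≈ 49.15 hPa.
P_c = 1010 − 49.15 = 960.85 ≈ 961 hPa.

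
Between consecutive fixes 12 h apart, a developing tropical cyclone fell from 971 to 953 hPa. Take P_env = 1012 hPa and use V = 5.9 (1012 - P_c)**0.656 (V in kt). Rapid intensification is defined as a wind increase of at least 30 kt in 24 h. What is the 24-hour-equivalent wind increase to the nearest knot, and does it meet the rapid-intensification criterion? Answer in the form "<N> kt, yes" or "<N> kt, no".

V₁: ΔP = 41, V ≈ 5.9 × 41^0.656 ≈ 67.43 kt.
V₂: ΔP = 59, V ≈ 5.9 × 59^0.656 ≈ 85.61 kt.
ΔV over 12 h = 18.18 kt → 24 h equivalent = 18.18 × 24/12 ≈ 36.36 kt.
36 kt ≥ 30 kt ⇒ rapid intensification.

36 kt, yes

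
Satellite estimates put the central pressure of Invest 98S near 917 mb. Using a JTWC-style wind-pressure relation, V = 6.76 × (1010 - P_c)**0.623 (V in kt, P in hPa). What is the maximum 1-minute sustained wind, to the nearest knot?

ΔP = 1010 − 917 = 93 mb.
93^0.623 ≈ 16.841.
V ≈ 6.76 × 16.841 ≈ 113.8 kt.

114 kt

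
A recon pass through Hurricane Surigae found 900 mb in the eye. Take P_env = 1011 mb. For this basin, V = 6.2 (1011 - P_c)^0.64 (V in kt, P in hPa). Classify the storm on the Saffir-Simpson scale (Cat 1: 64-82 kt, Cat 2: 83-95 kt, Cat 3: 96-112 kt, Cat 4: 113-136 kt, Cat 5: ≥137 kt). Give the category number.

4

ΔP = 1011 − 900 = 111 mb.
V ≈ 6.2 × 111^0.64 = 6.2 × 20.37 ≈ 126 kt.
126 kt falls in the Category 4 band.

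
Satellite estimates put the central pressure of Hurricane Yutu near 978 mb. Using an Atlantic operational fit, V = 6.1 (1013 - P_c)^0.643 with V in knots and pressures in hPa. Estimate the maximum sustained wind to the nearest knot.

ΔP = 1013 − 978 = 35 mb.
35^0.643 ≈ 9.836.
V ≈ 6.1 × 9.836 ≈ 60.0 kt.

60 kt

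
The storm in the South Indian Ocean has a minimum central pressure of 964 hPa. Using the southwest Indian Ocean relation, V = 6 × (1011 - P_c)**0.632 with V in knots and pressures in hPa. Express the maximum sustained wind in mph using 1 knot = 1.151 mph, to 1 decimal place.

ΔP = 1011 − 964 = 47 hPa.
V ≈ 6 × 47^0.632 = 6 × 11.396 ≈ 68.378 kt.
68.378 × 1.151 ≈ 78.70 mph → 78.7 mph.

78.7 mph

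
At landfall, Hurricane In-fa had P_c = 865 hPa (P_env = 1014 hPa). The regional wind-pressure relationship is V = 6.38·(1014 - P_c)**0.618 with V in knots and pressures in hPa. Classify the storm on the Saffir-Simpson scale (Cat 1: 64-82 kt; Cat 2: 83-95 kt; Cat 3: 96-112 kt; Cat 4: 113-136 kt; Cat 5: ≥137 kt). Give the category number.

5

ΔP = 1014 − 865 = 149 hPa.
V ≈ 6.38 × 149^0.618 = 6.38 × 22.03 ≈ 141 kt.
141 kt falls in the Category 5 band.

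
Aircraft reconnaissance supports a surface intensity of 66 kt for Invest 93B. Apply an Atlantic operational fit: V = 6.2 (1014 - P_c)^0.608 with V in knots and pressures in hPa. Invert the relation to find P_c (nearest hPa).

965 hPa

ΔP = (V / 6.2)^(1/0.608) = (66/6.2)^1.645.
66/6.2 = 10.645; 10.645^1.645 ≈ 48.91 hPa.
P_c = 1014 − 48.91 = 965.09 ≈ 965 hPa.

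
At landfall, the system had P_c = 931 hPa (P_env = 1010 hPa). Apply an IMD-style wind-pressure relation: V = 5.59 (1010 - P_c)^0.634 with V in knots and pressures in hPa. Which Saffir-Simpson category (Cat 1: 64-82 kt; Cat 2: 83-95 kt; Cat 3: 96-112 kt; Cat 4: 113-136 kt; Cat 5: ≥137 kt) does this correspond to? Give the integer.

ΔP = 1010 − 931 = 79 hPa.
V ≈ 5.59 × 79^0.634 = 5.59 × 15.96 ≈ 89 kt.
89 kt falls in the Category 2 band.

2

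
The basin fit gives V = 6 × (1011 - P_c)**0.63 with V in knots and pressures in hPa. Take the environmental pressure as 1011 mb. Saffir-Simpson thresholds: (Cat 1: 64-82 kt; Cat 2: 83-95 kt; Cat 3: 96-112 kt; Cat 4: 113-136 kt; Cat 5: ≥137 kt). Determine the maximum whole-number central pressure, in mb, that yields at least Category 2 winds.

946 mb

Category 2 begins at V = 83 kt.
Required ΔP = (83/6)^(1/0.63) = 13.833^1.587 ≈ 64.71 mb.
P_c ≤ 1011 − 64.71 = 946.29, so the highest integer P_c is 946 mb.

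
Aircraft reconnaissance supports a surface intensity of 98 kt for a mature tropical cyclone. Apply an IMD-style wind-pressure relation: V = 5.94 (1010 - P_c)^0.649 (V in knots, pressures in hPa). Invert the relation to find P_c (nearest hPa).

935 hPa

ΔP = (V / 5.94)^(1/0.649) = (98/5.94)^1.541.
98/5.94 = 16.498; 16.498^1.541 ≈ 75.14 hPa.
P_c = 1010 − 75.14 = 934.86 ≈ 935 hPa.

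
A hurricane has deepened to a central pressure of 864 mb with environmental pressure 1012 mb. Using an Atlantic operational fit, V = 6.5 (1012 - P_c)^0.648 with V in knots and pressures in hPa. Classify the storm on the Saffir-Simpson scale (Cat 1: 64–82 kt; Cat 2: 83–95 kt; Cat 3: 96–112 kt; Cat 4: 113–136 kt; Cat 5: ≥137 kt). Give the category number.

ΔP = 1012 − 864 = 148 mb.
V ≈ 6.5 × 148^0.648 = 6.5 × 25.49 ≈ 166 kt.
166 kt falls in the Category 5 band.

5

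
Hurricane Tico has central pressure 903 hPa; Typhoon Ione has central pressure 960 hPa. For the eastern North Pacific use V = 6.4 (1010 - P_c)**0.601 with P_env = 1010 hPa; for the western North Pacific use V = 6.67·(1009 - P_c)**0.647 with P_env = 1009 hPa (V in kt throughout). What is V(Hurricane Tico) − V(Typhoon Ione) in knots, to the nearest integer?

23 kt

Hurricane Tico: ΔP = 107; V ≈ 6.4 × 107^0.601 ≈ 106.13 kt.
Typhoon Ione: ΔP = 49; V ≈ 6.67 × 49^0.647 ≈ 82.73 kt.
Difference ≈ 106.13 − 82.73 = 23.40 → 23 kt.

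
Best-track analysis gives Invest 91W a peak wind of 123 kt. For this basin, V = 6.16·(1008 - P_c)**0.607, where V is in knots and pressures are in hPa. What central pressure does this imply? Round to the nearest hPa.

ΔP = (V / 6.16)^(1/0.607) = (123/6.16)^1.647.
123/6.16 = 19.968; 19.968^1.647 ≈ 138.74 hPa.
P_c = 1008 − 138.74 = 869.26 ≈ 869 hPa.

869 hPa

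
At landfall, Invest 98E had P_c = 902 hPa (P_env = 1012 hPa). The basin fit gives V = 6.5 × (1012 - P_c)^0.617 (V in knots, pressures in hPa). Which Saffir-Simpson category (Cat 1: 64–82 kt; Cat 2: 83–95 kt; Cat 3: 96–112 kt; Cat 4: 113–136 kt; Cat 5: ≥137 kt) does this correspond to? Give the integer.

4

ΔP = 1012 − 902 = 110 hPa.
V ≈ 6.5 × 110^0.617 = 6.5 × 18.18 ≈ 118 kt.
118 kt falls in the Category 4 band.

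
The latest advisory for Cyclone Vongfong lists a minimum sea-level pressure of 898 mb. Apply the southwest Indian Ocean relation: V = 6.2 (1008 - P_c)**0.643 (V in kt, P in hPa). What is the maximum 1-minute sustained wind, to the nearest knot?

ΔP = 1008 − 898 = 110 mb.
110^0.643 ≈ 20.541.
V ≈ 6.2 × 20.541 ≈ 127.4 kt.

127 kt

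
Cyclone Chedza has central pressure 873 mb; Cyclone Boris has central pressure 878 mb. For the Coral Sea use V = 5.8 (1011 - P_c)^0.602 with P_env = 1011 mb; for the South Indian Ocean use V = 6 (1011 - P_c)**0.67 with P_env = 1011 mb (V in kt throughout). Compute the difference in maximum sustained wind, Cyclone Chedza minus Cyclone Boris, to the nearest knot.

Cyclone Chedza: ΔP = 138; V ≈ 5.8 × 138^0.602 ≈ 112.63 kt.
Cyclone Boris: ΔP = 133; V ≈ 6 × 133^0.67 ≈ 158.90 kt.
Difference ≈ 112.63 − 158.90 = -46.27 → -46 kt.

-46 kt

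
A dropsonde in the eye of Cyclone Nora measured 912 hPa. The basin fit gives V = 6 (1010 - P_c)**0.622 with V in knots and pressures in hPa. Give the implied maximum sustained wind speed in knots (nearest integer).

ΔP = 1010 − 912 = 98 hPa.
98^0.622 ≈ 17.320.
V ≈ 6 × 17.320 ≈ 103.9 kt.

104 kt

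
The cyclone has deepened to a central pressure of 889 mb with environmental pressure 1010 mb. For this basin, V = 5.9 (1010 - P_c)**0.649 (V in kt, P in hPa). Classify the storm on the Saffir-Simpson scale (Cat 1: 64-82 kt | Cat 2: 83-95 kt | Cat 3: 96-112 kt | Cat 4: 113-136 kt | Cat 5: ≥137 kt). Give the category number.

ΔP = 1010 − 889 = 121 mb.
V ≈ 5.9 × 121^0.649 = 5.9 × 22.48 ≈ 133 kt.
133 kt falls in the Category 4 band.

4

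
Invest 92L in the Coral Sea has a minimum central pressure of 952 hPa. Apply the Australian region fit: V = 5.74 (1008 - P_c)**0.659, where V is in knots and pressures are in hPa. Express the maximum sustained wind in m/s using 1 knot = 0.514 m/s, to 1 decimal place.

41.9 m/s

ΔP = 1008 − 952 = 56 hPa.
V ≈ 5.74 × 56^0.659 = 5.74 × 14.192 ≈ 81.464 kt.
81.464 × 0.514 ≈ 41.87 m/s → 41.9 m/s.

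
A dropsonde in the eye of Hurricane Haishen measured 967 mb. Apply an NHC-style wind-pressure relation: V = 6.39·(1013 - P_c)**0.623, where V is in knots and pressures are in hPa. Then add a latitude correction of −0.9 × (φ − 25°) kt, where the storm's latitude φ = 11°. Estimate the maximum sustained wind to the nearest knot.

82 kt

ΔP = 1013 − 967 = 46 mb.
46^0.623 ≈ 10.862.
V ≈ 6.39 × 10.862 ≈ 69.4 kt.
Latitude correction: −0.9 × (11 − 25) = 12.6 kt.
Corrected V ≈ 82 kt → 82 kt.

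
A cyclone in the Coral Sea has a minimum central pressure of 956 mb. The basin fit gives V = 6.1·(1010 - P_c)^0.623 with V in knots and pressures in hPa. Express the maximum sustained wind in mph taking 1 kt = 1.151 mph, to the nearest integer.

ΔP = 1010 − 956 = 54 mb.
V ≈ 6.1 × 54^0.623 = 6.1 × 12.003 ≈ 73.217 kt.
73.217 × 1.151 ≈ 84.27 mph → 84 mph.

84 mph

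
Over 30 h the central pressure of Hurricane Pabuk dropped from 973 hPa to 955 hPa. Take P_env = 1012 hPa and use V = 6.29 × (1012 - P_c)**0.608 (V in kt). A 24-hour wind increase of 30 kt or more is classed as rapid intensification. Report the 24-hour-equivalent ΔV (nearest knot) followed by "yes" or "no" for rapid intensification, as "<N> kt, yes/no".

V₁: ΔP = 39, V ≈ 6.29 × 39^0.608 ≈ 58.35 kt.
V₂: ΔP = 57, V ≈ 6.29 × 57^0.608 ≈ 73.49 kt.
ΔV over 30 h = 15.14 kt → 24 h equivalent = 15.14 × 24/30 ≈ 12.11 kt.
12 kt < 30 kt ⇒ not rapid intensification.

12 kt, no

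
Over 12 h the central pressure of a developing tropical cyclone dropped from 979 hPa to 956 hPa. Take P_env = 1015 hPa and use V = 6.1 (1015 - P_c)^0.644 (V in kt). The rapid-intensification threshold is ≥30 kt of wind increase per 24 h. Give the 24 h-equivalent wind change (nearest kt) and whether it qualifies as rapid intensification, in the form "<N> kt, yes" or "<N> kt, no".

V₁: ΔP = 36, V ≈ 6.1 × 36^0.644 ≈ 61.32 kt.
V₂: ΔP = 59, V ≈ 6.1 × 59^0.644 ≈ 84.29 kt.
ΔV over 12 h = 22.97 kt → 24 h equivalent = 22.97 × 24/12 ≈ 45.94 kt.
46 kt ≥ 30 kt ⇒ rapid intensification.

46 kt, yes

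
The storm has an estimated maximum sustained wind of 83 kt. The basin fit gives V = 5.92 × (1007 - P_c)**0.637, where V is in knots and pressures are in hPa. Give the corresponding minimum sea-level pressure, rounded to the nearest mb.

ΔP = (V / 5.92)^(1/0.637) = (83/5.92)^1.570.
83/5.92 = 14.020; 14.020^1.570 ≈ 63.13 mb.
P_c = 1007 − 63.13 = 943.87 ≈ 944 mb.

944 mb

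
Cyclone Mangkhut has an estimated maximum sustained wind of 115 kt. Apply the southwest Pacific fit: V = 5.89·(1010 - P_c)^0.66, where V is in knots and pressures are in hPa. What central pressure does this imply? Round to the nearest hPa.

ΔP = (V / 5.89)^(1/0.66) = (115/5.89)^1.515.
115/5.89 = 19.525; 19.525^1.515 ≈ 90.25 hPa.
P_c = 1010 − 90.25 = 919.75 ≈ 920 hPa.

920 hPa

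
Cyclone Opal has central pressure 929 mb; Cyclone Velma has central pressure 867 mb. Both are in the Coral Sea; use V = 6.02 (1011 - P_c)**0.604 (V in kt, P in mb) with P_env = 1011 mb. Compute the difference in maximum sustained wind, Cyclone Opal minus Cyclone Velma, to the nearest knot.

-35 kt

Cyclone Opal: ΔP = 82; V ≈ 6.02 × 82^0.604 ≈ 86.21 kt.
Cyclone Velma: ΔP = 144; V ≈ 6.02 × 144^0.604 ≈ 121.13 kt.
Difference ≈ 86.21 − 121.13 = -34.92 → -35 kt.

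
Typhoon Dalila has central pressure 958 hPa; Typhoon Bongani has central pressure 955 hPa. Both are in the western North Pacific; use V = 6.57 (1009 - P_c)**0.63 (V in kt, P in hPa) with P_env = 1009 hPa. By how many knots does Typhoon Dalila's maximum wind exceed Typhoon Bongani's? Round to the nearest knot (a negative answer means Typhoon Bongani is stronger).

Typhoon Dalila: ΔP = 51; V ≈ 6.57 × 51^0.63 ≈ 78.22 kt.
Typhoon Bongani: ΔP = 54; V ≈ 6.57 × 54^0.63 ≈ 81.09 kt.
Difference ≈ 78.22 − 81.09 = -2.87 → -3 kt.

-3 kt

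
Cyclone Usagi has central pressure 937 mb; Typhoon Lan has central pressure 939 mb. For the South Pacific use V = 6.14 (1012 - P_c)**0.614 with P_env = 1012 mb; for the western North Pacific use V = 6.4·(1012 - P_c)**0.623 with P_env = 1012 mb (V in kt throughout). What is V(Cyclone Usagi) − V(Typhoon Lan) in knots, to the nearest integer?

-6 kt

Cyclone Usagi: ΔP = 75; V ≈ 6.14 × 75^0.614 ≈ 86.99 kt.
Typhoon Lan: ΔP = 73; V ≈ 6.4 × 73^0.623 ≈ 92.69 kt.
Difference ≈ 86.99 − 92.69 = -5.70 → -6 kt.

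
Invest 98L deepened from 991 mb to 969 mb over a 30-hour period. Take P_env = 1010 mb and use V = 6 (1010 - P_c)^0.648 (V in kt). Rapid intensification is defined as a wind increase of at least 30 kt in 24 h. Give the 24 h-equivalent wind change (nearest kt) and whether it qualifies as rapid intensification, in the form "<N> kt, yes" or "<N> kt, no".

V₁: ΔP = 19, V ≈ 6 × 19^0.648 ≈ 40.44 kt.
V₂: ΔP = 41, V ≈ 6 × 41^0.648 ≈ 66.56 kt.
ΔV over 30 h = 26.12 kt → 24 h equivalent = 26.12 × 24/30 ≈ 20.90 kt.
21 kt < 30 kt ⇒ not rapid intensification.

21 kt, no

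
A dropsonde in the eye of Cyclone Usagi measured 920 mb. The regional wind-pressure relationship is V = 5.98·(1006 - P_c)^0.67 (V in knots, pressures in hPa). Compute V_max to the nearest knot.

ΔP = 1006 − 920 = 86 mb.
86^0.67 ≈ 19.775.
V ≈ 5.98 × 19.775 ≈ 118.3 kt.

118 kt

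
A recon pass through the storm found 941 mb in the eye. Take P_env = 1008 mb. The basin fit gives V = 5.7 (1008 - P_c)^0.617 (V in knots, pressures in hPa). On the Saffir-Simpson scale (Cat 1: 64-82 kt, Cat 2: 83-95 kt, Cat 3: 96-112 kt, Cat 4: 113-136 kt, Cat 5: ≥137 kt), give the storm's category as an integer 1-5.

ΔP = 1008 − 941 = 67 mb.
V ≈ 5.7 × 67^0.617 = 5.7 × 13.39 ≈ 76 kt.
76 kt falls in the Category 1 band.

1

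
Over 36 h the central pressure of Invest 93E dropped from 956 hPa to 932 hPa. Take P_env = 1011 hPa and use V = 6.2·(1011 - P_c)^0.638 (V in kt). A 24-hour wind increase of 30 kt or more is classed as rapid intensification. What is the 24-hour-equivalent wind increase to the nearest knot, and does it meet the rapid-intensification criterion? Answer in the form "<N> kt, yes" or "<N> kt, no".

14 kt, no

V₁: ΔP = 55, V ≈ 6.2 × 55^0.638 ≈ 79.94 kt.
V₂: ΔP = 79, V ≈ 6.2 × 79^0.638 ≈ 100.71 kt.
ΔV over 36 h = 20.77 kt → 24 h equivalent = 20.77 × 24/36 ≈ 13.85 kt.
14 kt < 30 kt ⇒ not rapid intensification.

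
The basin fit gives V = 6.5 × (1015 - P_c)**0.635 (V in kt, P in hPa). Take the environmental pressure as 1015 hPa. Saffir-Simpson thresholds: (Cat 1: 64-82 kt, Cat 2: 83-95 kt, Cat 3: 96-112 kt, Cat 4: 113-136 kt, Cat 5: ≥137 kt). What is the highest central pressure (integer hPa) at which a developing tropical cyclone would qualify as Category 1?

Category 1 begins at V = 64 kt.
Required ΔP = (64/6.5)^(1/0.635) = 9.846^1.575 ≈ 36.66 hPa.
P_c ≤ 1015 − 36.66 = 978.34, so the highest integer P_c is 978 hPa.

978 hPa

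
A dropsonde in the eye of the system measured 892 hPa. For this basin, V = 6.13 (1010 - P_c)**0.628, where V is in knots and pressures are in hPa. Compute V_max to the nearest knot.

ΔP = 1010 − 892 = 118 hPa.
118^0.628 ≈ 20.005.
V ≈ 6.13 × 20.005 ≈ 122.6 kt.

123 kt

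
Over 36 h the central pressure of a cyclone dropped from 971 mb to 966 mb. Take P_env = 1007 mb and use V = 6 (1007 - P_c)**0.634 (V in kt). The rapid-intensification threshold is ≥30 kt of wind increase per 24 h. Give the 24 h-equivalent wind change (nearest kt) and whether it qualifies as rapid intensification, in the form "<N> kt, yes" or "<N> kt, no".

V₁: ΔP = 36, V ≈ 6 × 36^0.634 ≈ 58.19 kt.
V₂: ΔP = 41, V ≈ 6 × 41^0.634 ≈ 63.19 kt.
ΔV over 36 h = 5.00 kt → 24 h equivalent = 5.00 × 24/36 ≈ 3.33 kt.
3 kt < 30 kt ⇒ not rapid intensification.

3 kt, no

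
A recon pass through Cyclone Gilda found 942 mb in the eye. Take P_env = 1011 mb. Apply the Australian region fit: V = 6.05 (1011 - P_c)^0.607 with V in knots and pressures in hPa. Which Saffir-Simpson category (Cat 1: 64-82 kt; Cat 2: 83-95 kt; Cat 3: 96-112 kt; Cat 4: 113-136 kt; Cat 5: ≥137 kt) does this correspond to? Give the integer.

ΔP = 1011 − 942 = 69 mb.
V ≈ 6.05 × 69^0.607 = 6.05 × 13.07 ≈ 79 kt.
79 kt falls in the Category 1 band.

1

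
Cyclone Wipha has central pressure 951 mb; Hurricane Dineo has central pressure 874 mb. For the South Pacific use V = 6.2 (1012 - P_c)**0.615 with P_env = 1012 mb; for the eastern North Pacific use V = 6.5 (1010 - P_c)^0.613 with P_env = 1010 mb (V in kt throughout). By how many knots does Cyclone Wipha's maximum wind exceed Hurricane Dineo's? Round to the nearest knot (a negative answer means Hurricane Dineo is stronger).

-54 kt

Cyclone Wipha: ΔP = 61; V ≈ 6.2 × 61^0.615 ≈ 77.69 kt.
Hurricane Dineo: ΔP = 136; V ≈ 6.5 × 136^0.613 ≈ 132.06 kt.
Difference ≈ 77.69 − 132.06 = -54.37 → -54 kt.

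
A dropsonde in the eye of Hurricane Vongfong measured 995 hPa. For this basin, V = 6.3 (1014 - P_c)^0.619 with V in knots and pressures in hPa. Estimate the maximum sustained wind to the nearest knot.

ΔP = 1014 − 995 = 19 hPa.
19^0.619 ≈ 6.188.
V ≈ 6.3 × 6.188 ≈ 39.0 kt.

39 kt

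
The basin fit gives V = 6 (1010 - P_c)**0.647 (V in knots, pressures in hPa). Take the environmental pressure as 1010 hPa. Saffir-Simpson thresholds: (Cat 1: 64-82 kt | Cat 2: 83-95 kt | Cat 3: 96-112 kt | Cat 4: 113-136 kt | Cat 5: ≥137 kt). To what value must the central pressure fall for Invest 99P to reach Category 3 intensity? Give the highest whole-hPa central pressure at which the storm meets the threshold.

937 hPa

Category 3 begins at V = 96 kt.
Required ΔP = (96/6)^(1/0.647) = 16.000^1.546 ≈ 72.62 hPa.
P_c ≤ 1010 − 72.62 = 937.38, so the highest integer P_c is 937 hPa.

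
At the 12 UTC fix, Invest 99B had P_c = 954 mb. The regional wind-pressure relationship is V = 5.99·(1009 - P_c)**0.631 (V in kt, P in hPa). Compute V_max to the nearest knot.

ΔP = 1009 − 954 = 55 mb.
55^0.631 ≈ 12.536.
V ≈ 5.99 × 12.536 ≈ 75.1 kt.

75 kt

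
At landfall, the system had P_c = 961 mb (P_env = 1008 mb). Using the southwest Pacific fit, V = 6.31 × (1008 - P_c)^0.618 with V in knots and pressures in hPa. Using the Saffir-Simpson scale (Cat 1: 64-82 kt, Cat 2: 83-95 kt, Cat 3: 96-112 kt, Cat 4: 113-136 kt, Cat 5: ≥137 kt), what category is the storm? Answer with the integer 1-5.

1

ΔP = 1008 − 961 = 47 mb.
V ≈ 6.31 × 47^0.618 = 6.31 × 10.80 ≈ 68 kt.
68 kt falls in the Category 1 band.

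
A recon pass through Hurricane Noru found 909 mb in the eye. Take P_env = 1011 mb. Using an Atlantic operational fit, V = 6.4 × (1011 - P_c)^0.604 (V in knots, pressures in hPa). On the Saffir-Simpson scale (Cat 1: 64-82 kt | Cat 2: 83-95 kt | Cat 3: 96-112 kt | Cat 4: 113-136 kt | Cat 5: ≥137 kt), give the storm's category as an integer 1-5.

ΔP = 1011 − 909 = 102 mb.
V ≈ 6.4 × 102^0.604 = 6.4 × 16.34 ≈ 105 kt.
105 kt falls in the Category 3 band.

3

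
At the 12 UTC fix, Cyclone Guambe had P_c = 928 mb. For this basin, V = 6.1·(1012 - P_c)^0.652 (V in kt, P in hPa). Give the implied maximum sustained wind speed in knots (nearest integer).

ΔP = 1012 − 928 = 84 mb.
84^0.652 ≈ 17.973.
V ≈ 6.1 × 17.973 ≈ 109.6 kt.

110 kt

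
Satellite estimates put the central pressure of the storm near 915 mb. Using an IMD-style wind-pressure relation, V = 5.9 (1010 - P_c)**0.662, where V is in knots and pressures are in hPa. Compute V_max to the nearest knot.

120 kt

ΔP = 1010 − 915 = 95 mb.
95^0.662 ≈ 20.382.
V ≈ 5.9 × 20.382 ≈ 120.3 kt.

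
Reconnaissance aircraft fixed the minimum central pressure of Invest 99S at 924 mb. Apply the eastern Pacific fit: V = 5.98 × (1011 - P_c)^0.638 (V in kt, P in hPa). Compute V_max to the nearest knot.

ΔP = 1011 − 924 = 87 mb.
87^0.638 ≈ 17.275.
V ≈ 5.98 × 17.275 ≈ 103.3 kt.

103 kt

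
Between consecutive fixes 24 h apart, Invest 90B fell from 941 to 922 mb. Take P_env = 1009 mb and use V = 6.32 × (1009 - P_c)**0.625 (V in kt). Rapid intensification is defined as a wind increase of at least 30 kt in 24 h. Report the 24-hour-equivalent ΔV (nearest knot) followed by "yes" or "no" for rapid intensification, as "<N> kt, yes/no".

15 kt, no

V₁: ΔP = 68, V ≈ 6.32 × 68^0.625 ≈ 88.32 kt.
V₂: ΔP = 87, V ≈ 6.32 × 87^0.625 ≈ 103.02 kt.
ΔV over 24 h = 14.70 kt → 24 h equivalent = 14.70 × 24/24 ≈ 14.70 kt.
15 kt < 30 kt ⇒ not rapid intensification.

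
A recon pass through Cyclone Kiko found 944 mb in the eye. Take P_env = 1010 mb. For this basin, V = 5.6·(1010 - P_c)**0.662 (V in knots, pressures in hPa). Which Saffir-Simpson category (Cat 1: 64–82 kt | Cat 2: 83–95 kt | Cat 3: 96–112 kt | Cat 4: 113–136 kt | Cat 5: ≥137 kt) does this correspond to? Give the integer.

ΔP = 1010 − 944 = 66 mb.
V ≈ 5.6 × 66^0.662 = 5.6 × 16.02 ≈ 90 kt.
90 kt falls in the Category 2 band.

2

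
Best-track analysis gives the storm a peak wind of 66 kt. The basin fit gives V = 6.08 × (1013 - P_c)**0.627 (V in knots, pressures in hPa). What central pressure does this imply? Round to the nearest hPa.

ΔP = (V / 6.08)^(1/0.627) = (66/6.08)^1.595.
66/6.08 = 10.855; 10.855^1.595 ≈ 44.85 hPa.
P_c = 1013 − 44.85 = 968.15 ≈ 968 hPa.

968 hPa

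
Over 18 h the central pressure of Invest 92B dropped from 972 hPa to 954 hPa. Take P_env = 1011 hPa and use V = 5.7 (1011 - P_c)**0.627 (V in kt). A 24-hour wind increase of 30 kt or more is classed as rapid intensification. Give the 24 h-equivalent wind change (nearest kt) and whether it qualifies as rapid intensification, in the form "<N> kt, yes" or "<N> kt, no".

20 kt, no

V₁: ΔP = 39, V ≈ 5.7 × 39^0.627 ≈ 56.69 kt.
V₂: ΔP = 57, V ≈ 5.7 × 57^0.627 ≈ 71.91 kt.
ΔV over 18 h = 15.22 kt → 24 h equivalent = 15.22 × 24/18 ≈ 20.29 kt.
20 kt < 30 kt ⇒ not rapid intensification.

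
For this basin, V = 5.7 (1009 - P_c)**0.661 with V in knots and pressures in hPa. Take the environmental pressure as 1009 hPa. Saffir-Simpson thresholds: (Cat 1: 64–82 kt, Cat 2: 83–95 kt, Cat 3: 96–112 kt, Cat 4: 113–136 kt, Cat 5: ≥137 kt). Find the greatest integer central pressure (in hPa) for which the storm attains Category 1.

Category 1 begins at V = 64 kt.
Required ΔP = (64/5.7)^(1/0.661) = 11.228^1.513 ≈ 38.81 hPa.
P_c ≤ 1009 − 38.81 = 970.19, so the highest integer P_c is 970 hPa.

970 hPa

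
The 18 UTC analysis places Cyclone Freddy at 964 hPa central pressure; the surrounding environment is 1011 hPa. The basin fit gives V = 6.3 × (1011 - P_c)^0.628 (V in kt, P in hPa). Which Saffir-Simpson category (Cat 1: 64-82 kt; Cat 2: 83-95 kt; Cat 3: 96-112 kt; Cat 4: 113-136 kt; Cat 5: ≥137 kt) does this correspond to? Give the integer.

ΔP = 1011 − 964 = 47 hPa.
V ≈ 6.3 × 47^0.628 = 6.3 × 11.22 ≈ 71 kt.
71 kt falls in the Category 1 band.

1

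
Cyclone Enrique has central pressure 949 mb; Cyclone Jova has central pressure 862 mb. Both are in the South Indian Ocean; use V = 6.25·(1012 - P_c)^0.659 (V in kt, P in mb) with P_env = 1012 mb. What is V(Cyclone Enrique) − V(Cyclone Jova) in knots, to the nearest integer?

-74 kt

Cyclone Enrique: ΔP = 63; V ≈ 6.25 × 63^0.659 ≈ 95.86 kt.
Cyclone Jova: ΔP = 150; V ≈ 6.25 × 150^0.659 ≈ 169.79 kt.
Difference ≈ 95.86 − 169.79 = -73.93 → -74 kt.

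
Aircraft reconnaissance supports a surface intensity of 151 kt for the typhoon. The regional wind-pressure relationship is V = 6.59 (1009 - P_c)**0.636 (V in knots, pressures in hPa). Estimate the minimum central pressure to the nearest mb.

ΔP = (V / 6.59)^(1/0.636) = (151/6.59)^1.572.
151/6.59 = 22.914; 22.914^1.572 ≈ 137.57 mb.
P_c = 1009 − 137.57 = 871.43 ≈ 871 mb.

871 mb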